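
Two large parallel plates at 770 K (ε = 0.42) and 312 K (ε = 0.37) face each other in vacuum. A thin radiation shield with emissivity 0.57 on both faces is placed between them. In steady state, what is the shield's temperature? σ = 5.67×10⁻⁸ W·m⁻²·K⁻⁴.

T_s ≈ 659 K

In steady state the net flux on the hot side equals that on the cold side.
σ(T₁⁴−T_s⁴)/D₁ = σ(T_s⁴−T₂⁴)/D₂, with D₁ = 1/ε₁+1/ε_s−1 = 3.135, D₂ = 1/ε_s+1/ε₂−1 = 3.457.
Solve for T_s⁴: T_s⁴ = (D₂·T₁⁴ + D₁·T₂⁴)/(D₁+D₂) = 1.889×10¹¹ K⁴.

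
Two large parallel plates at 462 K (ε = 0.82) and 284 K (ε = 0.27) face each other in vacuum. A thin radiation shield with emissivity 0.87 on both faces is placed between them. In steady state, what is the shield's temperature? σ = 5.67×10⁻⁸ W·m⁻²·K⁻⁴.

T_s ≈ 434 K

In steady state the net flux on the hot side equals that on the cold side.
σ(T₁⁴−T_s⁴)/D₁ = σ(T_s⁴−T₂⁴)/D₂, with D₁ = 1/ε₁+1/ε_s−1 = 1.369, D₂ = 1/ε_s+1/ε₂−1 = 3.853.
Solve for T_s⁴: T_s⁴ = (D₂·T₁⁴ + D₁·T₂⁴)/(D₁+D₂) = 3.532×10¹⁰ K⁴.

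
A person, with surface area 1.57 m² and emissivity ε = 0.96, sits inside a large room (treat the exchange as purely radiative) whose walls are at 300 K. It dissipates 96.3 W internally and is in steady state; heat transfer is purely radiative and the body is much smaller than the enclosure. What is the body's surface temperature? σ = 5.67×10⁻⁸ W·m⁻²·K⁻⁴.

T ≈ 310 K

For a small grey body in a large enclosure, net radiated power = εσA(T⁴ − T_w⁴).
Steady state: P = εσA(T⁴ − T_w⁴) with A = 1.57 m².
T⁴ = P/(εσA) + T_w⁴ = 96.3/(0.96·5.67×10⁻⁸·1.570) + (300)⁴
    = 1.127×10⁹ + 8.100×10⁹ = 9.227×10⁹ K⁴.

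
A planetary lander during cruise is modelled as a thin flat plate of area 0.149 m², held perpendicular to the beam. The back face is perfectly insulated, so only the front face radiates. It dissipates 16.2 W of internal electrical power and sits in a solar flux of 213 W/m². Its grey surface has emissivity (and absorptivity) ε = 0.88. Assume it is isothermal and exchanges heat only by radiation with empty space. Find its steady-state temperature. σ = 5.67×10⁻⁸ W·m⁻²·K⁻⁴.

T ≈ 278 K

At steady state, absorbed solar power + internal power = radiated power.
Absorbed: α·S·A_cross = 0.88·213·0.1490 = 27.93 W (cross-section A).
Total input = 27.93 + 16.2 = 44.13 W.
Radiated: εσ·A_surf·T⁴ with A_surf = A = 0.1490 m².
T⁴ = 44.13/(0.88·5.67×10⁻⁸·0.1490) = 5.936×10⁹ K⁴.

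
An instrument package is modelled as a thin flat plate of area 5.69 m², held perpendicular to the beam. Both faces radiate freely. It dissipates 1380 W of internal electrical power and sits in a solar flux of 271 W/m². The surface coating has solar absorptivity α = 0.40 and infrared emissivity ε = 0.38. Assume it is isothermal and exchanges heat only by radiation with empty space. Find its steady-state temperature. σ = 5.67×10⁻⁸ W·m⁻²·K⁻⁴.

At steady state, absorbed solar power + internal power = radiated power.
Absorbed: α·S·A_cross = 0.40·271·5.690 = 616.8 W (cross-section A).
Total input = 616.8 + 1380 = 1997 W.
Radiated: εσ·A_surf·T⁴ with A_surf = 2A = 11.38 m².
T⁴ = 1997/(0.38·5.67×10⁻⁸·11.38) = 8.144×10⁹ K⁴.

T ≈ 300 K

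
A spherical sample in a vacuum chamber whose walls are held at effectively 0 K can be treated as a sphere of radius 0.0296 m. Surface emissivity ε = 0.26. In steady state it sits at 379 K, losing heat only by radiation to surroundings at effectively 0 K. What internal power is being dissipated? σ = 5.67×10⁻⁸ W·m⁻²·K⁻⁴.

P ≈ 3.35 W

Steady state: P = εσA T⁴.
A = 4πr² = 0.01101 m²; T⁴ = (379)⁴ = 2.063×10¹⁰ K⁴.
P = 0.26 × 5.67×10⁻⁸ × 0.01101 × 2.063×10¹⁰.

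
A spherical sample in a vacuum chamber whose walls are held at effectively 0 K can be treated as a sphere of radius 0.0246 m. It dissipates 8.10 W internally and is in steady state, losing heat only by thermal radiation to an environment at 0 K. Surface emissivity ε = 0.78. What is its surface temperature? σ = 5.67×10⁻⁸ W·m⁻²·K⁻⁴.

T ≈ 394 K

Steady state: internal power = radiated power, P = εσA T⁴.
Radiating area A = 4πr² = 0.007605 m².
T⁴ = P/(εσA) = 8.10/(0.78·5.67×10⁻⁸·0.007605) = 2.408×10¹⁰ K⁴.
T = (2.408×10¹⁰)^(1/4).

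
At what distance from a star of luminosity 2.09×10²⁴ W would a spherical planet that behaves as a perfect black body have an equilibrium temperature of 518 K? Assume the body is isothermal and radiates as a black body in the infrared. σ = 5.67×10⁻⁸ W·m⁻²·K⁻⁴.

For an isothermal black-emitting sphere, (1−a)S·πr² = σ·4πr²·T⁴ ⇒ S = 4σT⁴/(1−a).
S = 4·5.67×10⁻⁸·(518)⁴/1.00 = 16330 W/m².
Flux falls as S = L/(4πd²), so d = √(L/(4πS)) = √(2.09×10²⁴/(4π·16330)).

d ≈ 3.19×10⁹ m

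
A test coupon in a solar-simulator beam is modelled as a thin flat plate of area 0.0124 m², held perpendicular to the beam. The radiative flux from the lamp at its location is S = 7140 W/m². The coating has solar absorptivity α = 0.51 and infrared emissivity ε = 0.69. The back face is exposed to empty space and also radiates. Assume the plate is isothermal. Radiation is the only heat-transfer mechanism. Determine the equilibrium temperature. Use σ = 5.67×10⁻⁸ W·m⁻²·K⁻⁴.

T ≈ 464 K

At equilibrium, absorbed power = emitted power.
Absorbing cross-section = A = 0.01240 m²; emitting surface = 2A = 0.02480 m² (ratio 2).
αS·A_cross = εσ·A_surf·T⁴  ⇒  T⁴ = αS/(ε·2σ).
T⁴ = 0.510·7140/(0.69·2·5.67×10⁻⁸) = 4.654×10¹⁰ K⁴.
T = (4.654×10¹⁰)^(1/4).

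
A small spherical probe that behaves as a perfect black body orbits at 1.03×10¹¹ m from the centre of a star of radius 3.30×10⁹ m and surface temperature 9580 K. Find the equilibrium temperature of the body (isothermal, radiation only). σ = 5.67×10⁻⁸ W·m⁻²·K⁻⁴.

T ≈ 1210 K

The star's surface emits σT_*⁴; at distance d the flux is S = σT_*⁴(R_*/d)².
S = 5.67×10⁻⁸·(9580)⁴·(3.30×10⁹/1.03×10¹¹)² = 4.902×10⁵ W/m².
For an isothermal sphere T⁴ = (1−a)S/(4σ) = 2.162×10¹² K⁴.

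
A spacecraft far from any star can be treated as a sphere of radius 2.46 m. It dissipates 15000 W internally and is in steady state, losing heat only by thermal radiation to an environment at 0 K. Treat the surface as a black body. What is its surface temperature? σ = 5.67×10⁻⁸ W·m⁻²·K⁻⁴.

T ≈ 243 K

Steady state: internal power = radiated power, P = εσA T⁴.
Radiating area A = 4πr² = 76.05 m².
T⁴ = P/(εσA) = 15000/(1.0·5.67×10⁻⁸·76.05) = 3.479×10⁹ K⁴.
T = (3.479×10⁹)^(1/4).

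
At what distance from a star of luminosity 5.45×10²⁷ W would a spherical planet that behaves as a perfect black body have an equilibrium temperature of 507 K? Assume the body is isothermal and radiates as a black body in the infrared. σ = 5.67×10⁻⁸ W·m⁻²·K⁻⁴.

d ≈ 1.70×10¹¹ m

For an isothermal black-emitting sphere, (1−a)S·πr² = σ·4πr²·T⁴ ⇒ S = 4σT⁴/(1−a).
S = 4·5.67×10⁻⁸·(507)⁴/1.00 = 14990 W/m².
Flux falls as S = L/(4πd²), so d = √(L/(4πS)) = √(5.45×10²⁷/(4π·14990)).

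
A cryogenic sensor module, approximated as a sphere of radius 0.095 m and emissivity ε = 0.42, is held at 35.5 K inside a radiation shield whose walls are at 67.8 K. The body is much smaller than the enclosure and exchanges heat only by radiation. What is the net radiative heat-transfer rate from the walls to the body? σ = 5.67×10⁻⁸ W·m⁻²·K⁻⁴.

P_net ≈ 0.0528 W

For a small grey body in a large enclosure: P_net = εσA(T_body⁴ − T_wall⁴).
A = 4πr² = 0.1134 m²; T_body⁴ − T_wall⁴ = 1.588×10⁶ − 2.113×10⁷ = -1.954×10⁷ K⁴.
|P_net| = 0.42·5.67×10⁻⁸·0.1134·1.954×10⁷.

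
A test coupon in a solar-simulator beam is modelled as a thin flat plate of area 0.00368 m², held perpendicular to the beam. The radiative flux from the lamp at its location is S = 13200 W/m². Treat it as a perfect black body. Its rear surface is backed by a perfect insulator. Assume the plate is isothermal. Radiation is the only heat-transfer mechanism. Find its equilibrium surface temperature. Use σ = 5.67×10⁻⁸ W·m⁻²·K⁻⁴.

T ≈ 695 K

At equilibrium, absorbed power = emitted power.
Absorbing cross-section = A = 0.003680 m²; emitting surface = A = 0.003680 m² (ratio 1).
S·A_cross = εσ·A_surf·T⁴  ⇒  T⁴ = S/(1σ).
T⁴ = 1.00·13200/(1·5.67×10⁻⁸) = 2.328×10¹¹ K⁴.
T = (2.328×10¹¹)^(1/4).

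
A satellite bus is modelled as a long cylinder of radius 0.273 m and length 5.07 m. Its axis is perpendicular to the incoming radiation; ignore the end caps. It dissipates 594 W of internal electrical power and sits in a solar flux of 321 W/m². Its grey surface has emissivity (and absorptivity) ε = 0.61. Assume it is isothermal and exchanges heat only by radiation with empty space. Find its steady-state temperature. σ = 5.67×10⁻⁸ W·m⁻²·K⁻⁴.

At steady state, absorbed solar power + internal power = radiated power.
Absorbed: α·S·A_cross = 0.61·321·2.768 = 542.0 W (cross-section 2rL).
Total input = 542.0 + 594 = 1136 W.
Radiated: εσ·A_surf·T⁴ with A_surf = 2πrL = 8.697 m².
T⁴ = 1136/(0.61·5.67×10⁻⁸·8.697) = 3.777×10⁹ K⁴.

T ≈ 248 K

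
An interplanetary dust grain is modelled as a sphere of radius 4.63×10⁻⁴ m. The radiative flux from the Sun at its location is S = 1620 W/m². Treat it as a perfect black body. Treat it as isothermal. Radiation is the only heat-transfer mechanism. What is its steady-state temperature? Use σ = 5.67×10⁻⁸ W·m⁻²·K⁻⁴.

At equilibrium, absorbed power = emitted power.
Absorbing cross-section = πr² = 6.735×10⁻⁷ m²; emitting surface = 4πr² = 2.694×10⁻⁶ m² (ratio 4).
S·A_cross = εσ·A_surf·T⁴  ⇒  T⁴ = S/(4σ).
T⁴ = 1.00·1620/(4·5.67×10⁻⁸) = 7.143×10⁹ K⁴.
T = (7.143×10⁹)^(1/4).

T ≈ 291 K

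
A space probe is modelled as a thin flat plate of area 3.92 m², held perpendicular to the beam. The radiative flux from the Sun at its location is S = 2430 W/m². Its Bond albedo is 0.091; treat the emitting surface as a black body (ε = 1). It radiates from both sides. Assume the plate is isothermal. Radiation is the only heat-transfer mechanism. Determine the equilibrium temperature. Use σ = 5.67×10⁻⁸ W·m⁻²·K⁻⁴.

T ≈ 374 K

At equilibrium, absorbed power = emitted power.
Absorbing cross-section = A = 3.920 m²; emitting surface = 2A = 7.840 m² (ratio 2).
(1−a)S·A_cross = εσ·A_surf·T⁴  ⇒  T⁴ = (1−a)S/(2σ).
T⁴ = 0.909·2430/(2·5.67×10⁻⁸) = 1.948×10¹⁰ K⁴.
T = (1.948×10¹⁰)^(1/4).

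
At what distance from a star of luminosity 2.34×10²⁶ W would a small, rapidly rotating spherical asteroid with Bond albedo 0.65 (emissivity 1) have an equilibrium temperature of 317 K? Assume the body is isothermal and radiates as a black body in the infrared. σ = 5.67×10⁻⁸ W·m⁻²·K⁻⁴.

For an isothermal black-emitting sphere, (1−a)S·πr² = σ·4πr²·T⁴ ⇒ S = 4σT⁴/(1−a).
S = 4·5.67×10⁻⁸·(317)⁴/0.350 = 6544 W/m².
Flux falls as S = L/(4πd²), so d = √(L/(4πS)) = √(2.34×10²⁶/(4π·6544)).

d ≈ 5.33×10¹⁰ m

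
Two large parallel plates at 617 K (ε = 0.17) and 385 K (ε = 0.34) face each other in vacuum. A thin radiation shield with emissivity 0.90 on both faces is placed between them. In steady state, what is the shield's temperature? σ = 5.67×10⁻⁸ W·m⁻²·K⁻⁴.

T_s ≈ 502 K

In steady state the net flux on the hot side equals that on the cold side.
σ(T₁⁴−T_s⁴)/D₁ = σ(T_s⁴−T₂⁴)/D₂, with D₁ = 1/ε₁+1/ε_s−1 = 5.993, D₂ = 1/ε_s+1/ε₂−1 = 3.052.
Solve for T_s⁴: T_s⁴ = (D₂·T₁⁴ + D₁·T₂⁴)/(D₁+D₂) = 6.346×10¹⁰ K⁴.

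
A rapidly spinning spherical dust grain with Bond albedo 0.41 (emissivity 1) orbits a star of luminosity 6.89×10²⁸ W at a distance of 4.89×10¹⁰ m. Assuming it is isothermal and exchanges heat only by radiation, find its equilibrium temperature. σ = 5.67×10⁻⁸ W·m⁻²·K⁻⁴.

T ≈ 1560 K

First find the stellar flux at distance d: S = L/(4πd²) = 6.89×10²⁸/(4π·(4.89×10¹⁰)²) = 2.293×10⁶ W/m².
For an isothermal sphere, absorbed (1−a)S·πr² = emitted σ·4πr²·T⁴, so T⁴ = (1−a)S/(4σ).
T⁴ = 0.590·2.293×10⁶/(4·5.67×10⁻⁸) = 5.965×10¹² K⁴.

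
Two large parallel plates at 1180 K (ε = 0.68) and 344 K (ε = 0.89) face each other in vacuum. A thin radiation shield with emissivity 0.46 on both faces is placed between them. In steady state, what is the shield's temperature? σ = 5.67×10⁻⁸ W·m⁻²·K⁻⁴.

In steady state the net flux on the hot side equals that on the cold side.
σ(T₁⁴−T_s⁴)/D₁ = σ(T_s⁴−T₂⁴)/D₂, with D₁ = 1/ε₁+1/ε_s−1 = 2.645, D₂ = 1/ε_s+1/ε₂−1 = 2.298.
Solve for T_s⁴: T_s⁴ = (D₂·T₁⁴ + D₁·T₂⁴)/(D₁+D₂) = 9.088×10¹¹ K⁴.

T_s ≈ 976 K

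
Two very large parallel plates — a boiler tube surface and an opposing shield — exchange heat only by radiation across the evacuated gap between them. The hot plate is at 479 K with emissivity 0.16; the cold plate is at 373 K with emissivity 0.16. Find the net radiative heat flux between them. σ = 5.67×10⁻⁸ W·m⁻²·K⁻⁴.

q ≈ 164 W/m²

For two infinite grey parallel plates, q = σ(T₁⁴ − T₂⁴)/(1/ε₁ + 1/ε₂ − 1).
T₁⁴ − T₂⁴ = 5.264×10¹⁰ − 1.936×10¹⁰ = 3.329×10¹⁰ K⁴.
1/ε₁ + 1/ε₂ − 1 = 6.250 + 6.250 − 1 = 11.50.
q = 5.67×10⁻⁸ × 3.329×10¹⁰ / 11.50.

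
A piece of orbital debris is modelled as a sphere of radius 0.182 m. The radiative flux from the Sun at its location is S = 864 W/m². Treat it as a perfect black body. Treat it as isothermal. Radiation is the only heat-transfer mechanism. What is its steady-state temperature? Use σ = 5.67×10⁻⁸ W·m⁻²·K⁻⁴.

T ≈ 248 K

At equilibrium, absorbed power = emitted power.
Absorbing cross-section = πr² = 0.1041 m²; emitting surface = 4πr² = 0.4162 m² (ratio 4).
S·A_cross = εσ·A_surf·T⁴  ⇒  T⁴ = S/(4σ).
T⁴ = 1.00·864/(4·5.67×10⁻⁸) = 3.810×10⁹ K⁴.
T = (3.810×10⁹)^(1/4).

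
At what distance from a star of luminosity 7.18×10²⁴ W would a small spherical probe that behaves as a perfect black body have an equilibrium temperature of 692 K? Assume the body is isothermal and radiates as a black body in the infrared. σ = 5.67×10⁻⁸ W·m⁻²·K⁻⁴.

d ≈ 3.31×10⁹ m

For an isothermal black-emitting sphere, (1−a)S·πr² = σ·4πr²·T⁴ ⇒ S = 4σT⁴/(1−a).
S = 4·5.67×10⁻⁸·(692)⁴/1.00 = 52010 W/m².
Flux falls as S = L/(4πd²), so d = √(L/(4πS)) = √(7.18×10²⁴/(4π·52010)).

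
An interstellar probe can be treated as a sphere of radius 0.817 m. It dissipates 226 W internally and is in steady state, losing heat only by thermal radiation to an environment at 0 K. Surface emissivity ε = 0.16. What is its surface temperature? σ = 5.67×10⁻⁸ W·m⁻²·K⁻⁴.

T ≈ 233 K

Steady state: internal power = radiated power, P = εσA T⁴.
Radiating area A = 4πr² = 8.388 m².
T⁴ = P/(εσA) = 226/(0.16·5.67×10⁻⁸·8.388) = 2.970×10⁹ K⁴.
T = (2.970×10⁹)^(1/4).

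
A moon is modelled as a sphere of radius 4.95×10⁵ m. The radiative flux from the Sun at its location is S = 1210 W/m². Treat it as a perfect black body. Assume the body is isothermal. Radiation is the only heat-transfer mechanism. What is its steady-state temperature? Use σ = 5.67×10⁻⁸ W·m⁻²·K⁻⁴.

At equilibrium, absorbed power = emitted power.
Absorbing cross-section = πr² = 7.698×10¹¹ m²; emitting surface = 4πr² = 3.079×10¹² m² (ratio 4).
S·A_cross = εσ·A_surf·T⁴  ⇒  T⁴ = S/(4σ).
T⁴ = 1.00·1210/(4·5.67×10⁻⁸) = 5.335×10⁹ K⁴.
T = (5.335×10⁹)^(1/4).

T ≈ 270 K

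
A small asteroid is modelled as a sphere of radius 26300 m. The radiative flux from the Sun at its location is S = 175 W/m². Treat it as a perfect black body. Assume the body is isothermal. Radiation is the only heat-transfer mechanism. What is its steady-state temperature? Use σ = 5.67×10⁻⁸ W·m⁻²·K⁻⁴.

T ≈ 167 K

At equilibrium, absorbed power = emitted power.
Absorbing cross-section = πr² = 2.173×10⁹ m²; emitting surface = 4πr² = 8.692×10⁹ m² (ratio 4).
S·A_cross = εσ·A_surf·T⁴  ⇒  T⁴ = S/(4σ).
T⁴ = 1.00·175/(4·5.67×10⁻⁸) = 7.716×10⁸ K⁴.
T = (7.716×10⁸)^(1/4).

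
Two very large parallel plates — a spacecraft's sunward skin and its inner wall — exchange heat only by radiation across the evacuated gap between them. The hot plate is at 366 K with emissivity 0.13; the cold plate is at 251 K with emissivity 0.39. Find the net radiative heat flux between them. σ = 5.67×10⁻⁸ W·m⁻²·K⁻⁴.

q ≈ 85.6 W/m²

For two infinite grey parallel plates, q = σ(T₁⁴ − T₂⁴)/(1/ε₁ + 1/ε₂ − 1).
T₁⁴ − T₂⁴ = 1.794×10¹⁰ − 3.969×10⁹ = 1.398×10¹⁰ K⁴.
1/ε₁ + 1/ε₂ − 1 = 7.692 + 2.564 − 1 = 9.256.
q = 5.67×10⁻⁸ × 1.398×10¹⁰ / 9.256.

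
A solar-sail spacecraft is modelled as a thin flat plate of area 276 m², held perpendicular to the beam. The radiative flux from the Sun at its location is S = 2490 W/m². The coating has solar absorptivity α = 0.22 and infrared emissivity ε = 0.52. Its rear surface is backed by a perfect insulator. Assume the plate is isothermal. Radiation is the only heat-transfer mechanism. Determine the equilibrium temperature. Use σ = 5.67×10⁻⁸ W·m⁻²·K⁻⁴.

At equilibrium, absorbed power = emitted power.
Absorbing cross-section = A = 276.0 m²; emitting surface = A = 276.0 m² (ratio 1).
αS·A_cross = εσ·A_surf·T⁴  ⇒  T⁴ = αS/(ε·1σ).
T⁴ = 0.220·2490/(0.52·1·5.67×10⁻⁸) = 1.858×10¹⁰ K⁴.
T = (1.858×10¹⁰)^(1/4).

T ≈ 369 K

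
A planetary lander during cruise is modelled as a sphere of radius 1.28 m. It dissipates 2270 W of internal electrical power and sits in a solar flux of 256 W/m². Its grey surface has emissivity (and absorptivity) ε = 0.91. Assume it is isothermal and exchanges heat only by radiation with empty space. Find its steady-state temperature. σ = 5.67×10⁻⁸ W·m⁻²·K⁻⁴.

T ≈ 239 K

At steady state, absorbed solar power + internal power = radiated power.
Absorbed: α·S·A_cross = 0.91·256·5.147 = 1199 W (cross-section πr²).
Total input = 1199 + 2270 = 3469 W.
Radiated: εσ·A_surf·T⁴ with A_surf = 4πr² = 20.59 m².
T⁴ = 3469/(0.91·5.67×10⁻⁸·20.59) = 3.266×10⁹ K⁴.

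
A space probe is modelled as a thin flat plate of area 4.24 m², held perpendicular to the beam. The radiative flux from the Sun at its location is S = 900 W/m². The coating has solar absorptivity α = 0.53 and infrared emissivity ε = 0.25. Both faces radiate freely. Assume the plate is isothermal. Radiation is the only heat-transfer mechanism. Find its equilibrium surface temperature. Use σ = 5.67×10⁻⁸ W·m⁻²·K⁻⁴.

At equilibrium, absorbed power = emitted power.
Absorbing cross-section = A = 4.240 m²; emitting surface = 2A = 8.480 m² (ratio 2).
αS·A_cross = εσ·A_surf·T⁴  ⇒  T⁴ = αS/(ε·2σ).
T⁴ = 0.530·900/(0.25·2·5.67×10⁻⁸) = 1.683×10¹⁰ K⁴.
T = (1.683×10¹⁰)^(1/4).

T ≈ 360 K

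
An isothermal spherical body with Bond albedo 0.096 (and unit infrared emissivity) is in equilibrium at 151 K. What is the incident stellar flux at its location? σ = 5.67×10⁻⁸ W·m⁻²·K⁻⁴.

S ≈ 130 W/m²

(1−a)S·πr² = σ·4πr²·T⁴ ⇒ S = 4σT⁴/(1−a).
S = 4·5.67×10⁻⁸·5.199×10⁸/0.904.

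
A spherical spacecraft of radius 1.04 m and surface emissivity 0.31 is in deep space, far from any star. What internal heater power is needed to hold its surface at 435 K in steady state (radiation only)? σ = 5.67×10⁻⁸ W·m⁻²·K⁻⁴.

P ≈ 8550 W

P = εσ·4πr²·T⁴.
4πr² = 13.59 m²; T⁴ = 3.581×10¹⁰ K⁴.
P = 0.31·5.67×10⁻⁸·13.59·3.581×10¹⁰.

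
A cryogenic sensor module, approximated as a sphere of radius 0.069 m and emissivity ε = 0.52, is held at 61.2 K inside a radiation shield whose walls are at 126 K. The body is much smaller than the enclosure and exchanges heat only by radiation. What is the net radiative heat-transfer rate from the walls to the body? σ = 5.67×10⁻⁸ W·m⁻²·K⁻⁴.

For a small grey body in a large enclosure: P_net = εσA(T_body⁴ − T_wall⁴).
A = 4πr² = 0.05983 m²; T_body⁴ − T_wall⁴ = 1.403×10⁷ − 2.520×10⁸ = -2.380×10⁸ K⁴.
|P_net| = 0.52·5.67×10⁻⁸·0.05983·2.380×10⁸.

P_net ≈ 0.420 W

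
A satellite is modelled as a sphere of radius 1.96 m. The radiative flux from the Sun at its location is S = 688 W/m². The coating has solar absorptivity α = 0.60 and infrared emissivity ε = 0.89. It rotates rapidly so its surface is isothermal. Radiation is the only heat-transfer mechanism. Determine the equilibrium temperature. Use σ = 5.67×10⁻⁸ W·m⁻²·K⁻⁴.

At equilibrium, absorbed power = emitted power.
Absorbing cross-section = πr² = 12.07 m²; emitting surface = 4πr² = 48.27 m² (ratio 4).
αS·A_cross = εσ·A_surf·T⁴  ⇒  T⁴ = αS/(ε·4σ).
T⁴ = 0.600·688/(0.89·4·5.67×10⁻⁸) = 2.045×10⁹ K⁴.
T = (2.045×10⁹)^(1/4).

T ≈ 213 K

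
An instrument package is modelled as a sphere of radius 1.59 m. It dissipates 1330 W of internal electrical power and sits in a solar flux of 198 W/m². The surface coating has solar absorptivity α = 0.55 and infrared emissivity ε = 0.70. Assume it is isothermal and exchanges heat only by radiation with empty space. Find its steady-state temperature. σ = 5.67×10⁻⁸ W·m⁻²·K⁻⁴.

At steady state, absorbed solar power + internal power = radiated power.
Absorbed: α·S·A_cross = 0.55·198·7.942 = 864.9 W (cross-section πr²).
Total input = 864.9 + 1330 = 2195 W.
Radiated: εσ·A_surf·T⁴ with A_surf = 4πr² = 31.77 m².
T⁴ = 2195/(0.70·5.67×10⁻⁸·31.77) = 1.741×10⁹ K⁴.

T ≈ 204 K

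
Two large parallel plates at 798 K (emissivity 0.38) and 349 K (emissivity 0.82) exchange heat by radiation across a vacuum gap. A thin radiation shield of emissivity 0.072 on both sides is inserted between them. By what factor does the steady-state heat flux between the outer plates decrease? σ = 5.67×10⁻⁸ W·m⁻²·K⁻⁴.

Without shield: q₀ = σΔ(T⁴)/(1/ε₁+1/ε₂−1) with denominator 2.851.
With shield the two gaps are in series; the resistances add: (1/ε₁+1/ε_s−1)+(1/ε_s+1/ε₂−1) = 15.52+14.11 = 29.63.
Heat-flux ratio q₀/q = 29.63/2.851.

factor ≈ 10.4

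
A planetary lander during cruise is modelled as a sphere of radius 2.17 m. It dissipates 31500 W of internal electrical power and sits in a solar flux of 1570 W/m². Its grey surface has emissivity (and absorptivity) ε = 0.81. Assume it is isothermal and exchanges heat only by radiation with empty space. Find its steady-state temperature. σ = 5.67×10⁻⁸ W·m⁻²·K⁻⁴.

At steady state, absorbed solar power + internal power = radiated power.
Absorbed: α·S·A_cross = 0.81·1570·14.79 = 18810 W (cross-section πr²).
Total input = 18810 + 31500 = 50310 W.
Radiated: εσ·A_surf·T⁴ with A_surf = 4πr² = 59.17 m².
T⁴ = 50310/(0.81·5.67×10⁻⁸·59.17) = 1.851×10¹⁰ K⁴.

T ≈ 369 K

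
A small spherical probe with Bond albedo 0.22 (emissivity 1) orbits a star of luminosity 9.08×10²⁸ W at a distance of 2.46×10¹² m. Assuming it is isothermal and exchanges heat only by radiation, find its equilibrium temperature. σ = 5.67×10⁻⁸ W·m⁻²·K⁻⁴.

T ≈ 253 K

First find the stellar flux at distance d: S = L/(4πd²) = 9.08×10²⁸/(4π·(2.46×10¹²)²) = 1194 W/m².
For an isothermal sphere, absorbed (1−a)S·πr² = emitted σ·4πr²·T⁴, so T⁴ = (1−a)S/(4σ).
T⁴ = 0.780·1194/(4·5.67×10⁻⁸) = 4.106×10⁹ K⁴.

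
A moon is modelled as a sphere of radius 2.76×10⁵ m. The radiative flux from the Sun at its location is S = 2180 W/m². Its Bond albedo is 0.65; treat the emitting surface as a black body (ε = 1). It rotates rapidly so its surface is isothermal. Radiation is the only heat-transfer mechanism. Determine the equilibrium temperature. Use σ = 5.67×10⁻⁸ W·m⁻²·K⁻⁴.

At equilibrium, absorbed power = emitted power.
Absorbing cross-section = πr² = 2.393×10¹¹ m²; emitting surface = 4πr² = 9.573×10¹¹ m² (ratio 4).
(1−a)S·A_cross = εσ·A_surf·T⁴  ⇒  T⁴ = (1−a)S/(4σ).
T⁴ = 0.350·2180/(4·5.67×10⁻⁸) = 3.364×10⁹ K⁴.
T = (3.364×10⁹)^(1/4).

T ≈ 241 K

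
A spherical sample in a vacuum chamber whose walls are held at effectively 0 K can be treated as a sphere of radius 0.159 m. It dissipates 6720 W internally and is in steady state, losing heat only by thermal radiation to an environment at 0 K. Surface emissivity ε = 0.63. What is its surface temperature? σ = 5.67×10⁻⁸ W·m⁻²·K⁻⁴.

T ≈ 877 K

Steady state: internal power = radiated power, P = εσA T⁴.
Radiating area A = 4πr² = 0.3177 m².
T⁴ = P/(εσA) = 6720/(0.63·5.67×10⁻⁸·0.3177) = 5.922×10¹¹ K⁴.
T = (5.922×10¹¹)^(1/4).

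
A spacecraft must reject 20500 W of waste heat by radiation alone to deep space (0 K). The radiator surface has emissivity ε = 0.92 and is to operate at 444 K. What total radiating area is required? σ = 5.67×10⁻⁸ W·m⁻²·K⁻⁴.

P = εσA T⁴ ⇒ A = P/(εσT⁴).
T⁴ = 3.886×10¹⁰ K⁴.
A = 20500/(0.92 × 5.67×10⁻⁸ × 3.886×10¹⁰).

A ≈ 10.1 m²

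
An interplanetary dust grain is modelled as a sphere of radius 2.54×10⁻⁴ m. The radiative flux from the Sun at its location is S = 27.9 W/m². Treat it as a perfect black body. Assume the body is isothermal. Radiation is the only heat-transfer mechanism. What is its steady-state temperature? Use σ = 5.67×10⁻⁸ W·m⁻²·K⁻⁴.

At equilibrium, absorbed power = emitted power.
Absorbing cross-section = πr² = 2.027×10⁻⁷ m²; emitting surface = 4πr² = 8.107×10⁻⁷ m² (ratio 4).
S·A_cross = εσ·A_surf·T⁴  ⇒  T⁴ = S/(4σ).
T⁴ = 1.00·27.9/(4·5.67×10⁻⁸) = 1.230×10⁸ K⁴.
T = (1.230×10⁸)^(1/4).

T ≈ 105 K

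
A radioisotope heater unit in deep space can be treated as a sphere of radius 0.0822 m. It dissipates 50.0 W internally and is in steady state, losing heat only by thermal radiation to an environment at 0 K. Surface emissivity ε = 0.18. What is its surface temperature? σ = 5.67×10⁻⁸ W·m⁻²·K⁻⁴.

Steady state: internal power = radiated power, P = εσA T⁴.
Radiating area A = 4πr² = 0.08491 m².
T⁴ = P/(εσA) = 50.0/(0.18·5.67×10⁻⁸·0.08491) = 5.770×10¹⁰ K⁴.
T = (5.770×10¹⁰)^(1/4).

T ≈ 490 K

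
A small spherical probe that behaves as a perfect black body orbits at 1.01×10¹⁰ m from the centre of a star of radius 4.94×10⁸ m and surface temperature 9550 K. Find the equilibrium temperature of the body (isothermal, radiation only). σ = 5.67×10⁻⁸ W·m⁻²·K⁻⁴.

T ≈ 1490 K

The star's surface emits σT_*⁴; at distance d the flux is S = σT_*⁴(R_*/d)².
S = 5.67×10⁻⁸·(9550)⁴·(4.94×10⁸/1.01×10¹⁰)² = 1.128×10⁶ W/m².
For an isothermal sphere T⁴ = (1−a)S/(4σ) = 4.975×10¹² K⁴.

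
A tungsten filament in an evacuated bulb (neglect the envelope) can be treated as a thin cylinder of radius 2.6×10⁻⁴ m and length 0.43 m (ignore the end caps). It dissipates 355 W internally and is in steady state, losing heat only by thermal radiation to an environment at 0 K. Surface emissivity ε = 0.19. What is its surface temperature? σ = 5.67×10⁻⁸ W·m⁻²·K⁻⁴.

Steady state: internal power = radiated power, P = εσA T⁴.
Radiating area A = 2πrL = 7.025×10⁻⁴ m².
T⁴ = P/(εσA) = 355/(0.19·5.67×10⁻⁸·7.025×10⁻⁴) = 4.691×10¹³ K⁴.
T = (4.691×10¹³)^(1/4).

T ≈ 2620 K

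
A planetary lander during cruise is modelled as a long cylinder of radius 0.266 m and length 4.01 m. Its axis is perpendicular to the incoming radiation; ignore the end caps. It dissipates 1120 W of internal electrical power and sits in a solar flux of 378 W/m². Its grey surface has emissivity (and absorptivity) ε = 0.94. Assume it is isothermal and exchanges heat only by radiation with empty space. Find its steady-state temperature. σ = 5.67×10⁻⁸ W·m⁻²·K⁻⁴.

At steady state, absorbed solar power + internal power = radiated power.
Absorbed: α·S·A_cross = 0.94·378·2.133 = 758.0 W (cross-section 2rL).
Total input = 758.0 + 1120 = 1878 W.
Radiated: εσ·A_surf·T⁴ with A_surf = 2πrL = 6.702 m².
T⁴ = 1878/(0.94·5.67×10⁻⁸·6.702) = 5.258×10⁹ K⁴.

T ≈ 269 K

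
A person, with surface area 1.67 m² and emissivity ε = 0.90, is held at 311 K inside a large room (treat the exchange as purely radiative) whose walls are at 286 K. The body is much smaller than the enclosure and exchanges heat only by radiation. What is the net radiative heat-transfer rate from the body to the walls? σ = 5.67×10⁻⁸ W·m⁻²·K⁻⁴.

For a small grey body in a large enclosure: P_net = εσA(T_body⁴ − T_wall⁴).
A = 1.67 m²; T_body⁴ − T_wall⁴ = 9.355×10⁹ − 6.691×10⁹ = 2.664×10⁹ K⁴.
|P_net| = 0.90·5.67×10⁻⁸·1.670·2.664×10⁹.

P_net ≈ 227 W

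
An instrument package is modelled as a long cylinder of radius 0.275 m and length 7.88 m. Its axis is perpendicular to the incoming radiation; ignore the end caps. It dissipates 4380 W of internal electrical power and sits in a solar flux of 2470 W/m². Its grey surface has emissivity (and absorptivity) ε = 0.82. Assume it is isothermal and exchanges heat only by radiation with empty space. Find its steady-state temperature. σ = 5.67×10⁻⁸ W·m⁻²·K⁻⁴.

T ≈ 380 K

At steady state, absorbed solar power + internal power = radiated power.
Absorbed: α·S·A_cross = 0.82·2470·4.334 = 8778 W (cross-section 2rL).
Total input = 8778 + 4380 = 13160 W.
Radiated: εσ·A_surf·T⁴ with A_surf = 2πrL = 13.62 m².
T⁴ = 13160/(0.82·5.67×10⁻⁸·13.62) = 2.079×10¹⁰ K⁴.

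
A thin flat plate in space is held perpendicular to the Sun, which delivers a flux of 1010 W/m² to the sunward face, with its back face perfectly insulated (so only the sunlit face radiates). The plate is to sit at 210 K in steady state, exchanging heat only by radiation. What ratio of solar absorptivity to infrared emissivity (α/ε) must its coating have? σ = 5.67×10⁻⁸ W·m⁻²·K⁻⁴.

α/ε ≈ 0.109

Balance: αS·A = εσ·1A·T⁴ ⇒ α/ε = σT⁴/S.
α/ε = 5.67×10⁻⁸·(210)⁴/1010 = 5.67×10⁻⁸·1.945×10⁹/1010.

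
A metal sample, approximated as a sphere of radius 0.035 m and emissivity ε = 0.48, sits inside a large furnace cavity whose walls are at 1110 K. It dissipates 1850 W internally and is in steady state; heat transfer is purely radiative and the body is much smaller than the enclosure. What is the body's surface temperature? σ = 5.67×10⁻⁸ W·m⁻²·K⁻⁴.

T ≈ 1560 K

For a small grey body in a large enclosure, net radiated power = εσA(T⁴ − T_w⁴).
Steady state: P = εσA(T⁴ − T_w⁴) with A = 4πr² = 0.01539 m².
T⁴ = P/(εσA) + T_w⁴ = 1850/(0.48·5.67×10⁻⁸·0.01539) + (1110)⁴
    = 4.416×10¹² + 1.518×10¹² = 5.934×10¹² K⁴.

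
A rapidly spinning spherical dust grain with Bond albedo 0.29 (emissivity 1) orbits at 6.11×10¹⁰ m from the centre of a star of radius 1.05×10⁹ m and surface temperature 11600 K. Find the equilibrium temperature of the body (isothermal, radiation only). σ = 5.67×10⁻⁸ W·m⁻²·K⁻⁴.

The star's surface emits σT_*⁴; at distance d the flux is S = σT_*⁴(R_*/d)².
S = 5.67×10⁻⁸·(11600)⁴·(1.05×10⁹/6.11×10¹⁰)² = 3.032×10⁵ W/m².
For an isothermal sphere T⁴ = (1−a)S/(4σ) = 9.491×10¹¹ K⁴.

T ≈ 987 K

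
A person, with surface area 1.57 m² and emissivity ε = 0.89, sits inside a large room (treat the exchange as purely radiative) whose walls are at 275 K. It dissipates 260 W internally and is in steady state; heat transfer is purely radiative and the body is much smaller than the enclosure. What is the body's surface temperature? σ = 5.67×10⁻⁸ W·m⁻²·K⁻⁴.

T ≈ 308 K

For a small grey body in a large enclosure, net radiated power = εσA(T⁴ − T_w⁴).
Steady state: P = εσA(T⁴ − T_w⁴) with A = 1.57 m².
T⁴ = P/(εσA) + T_w⁴ = 260/(0.89·5.67×10⁻⁸·1.570) + (275)⁴
    = 3.282×10⁹ + 5.719×10⁹ = 9.001×10⁹ K⁴.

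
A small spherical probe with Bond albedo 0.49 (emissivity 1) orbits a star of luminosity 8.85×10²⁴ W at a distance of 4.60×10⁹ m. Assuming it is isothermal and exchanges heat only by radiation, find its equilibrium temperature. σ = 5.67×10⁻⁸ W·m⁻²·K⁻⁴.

First find the stellar flux at distance d: S = L/(4πd²) = 8.85×10²⁴/(4π·(4.60×10⁹)²) = 33280 W/m².
For an isothermal sphere, absorbed (1−a)S·πr² = emitted σ·4πr²·T⁴, so T⁴ = (1−a)S/(4σ).
T⁴ = 0.510·33280/(4·5.67×10⁻⁸) = 7.484×10¹⁰ K⁴.

T ≈ 523 K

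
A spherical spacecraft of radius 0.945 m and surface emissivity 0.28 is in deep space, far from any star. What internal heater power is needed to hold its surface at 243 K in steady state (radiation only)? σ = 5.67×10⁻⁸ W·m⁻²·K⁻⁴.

P = εσ·4πr²·T⁴.
4πr² = 11.22 m²; T⁴ = 3.487×10⁹ K⁴.
P = 0.28·5.67×10⁻⁸·11.22·3.487×10⁹.

P ≈ 621 W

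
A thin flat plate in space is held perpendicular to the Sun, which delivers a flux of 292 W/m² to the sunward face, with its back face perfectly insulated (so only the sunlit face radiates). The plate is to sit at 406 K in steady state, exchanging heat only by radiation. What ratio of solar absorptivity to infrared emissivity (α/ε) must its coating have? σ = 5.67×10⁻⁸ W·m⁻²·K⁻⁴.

α/ε ≈ 5.28

Balance: αS·A = εσ·1A·T⁴ ⇒ α/ε = σT⁴/S.
α/ε = 5.67×10⁻⁸·(406)⁴/292 = 5.67×10⁻⁸·2.717×10¹⁰/292.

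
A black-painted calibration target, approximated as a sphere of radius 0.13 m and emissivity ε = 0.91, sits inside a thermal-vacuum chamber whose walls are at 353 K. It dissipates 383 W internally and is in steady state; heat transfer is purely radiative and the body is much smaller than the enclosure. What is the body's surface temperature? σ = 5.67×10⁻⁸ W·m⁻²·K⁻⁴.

T ≈ 474 K

For a small grey body in a large enclosure, net radiated power = εσA(T⁴ − T_w⁴).
Steady state: P = εσA(T⁴ − T_w⁴) with A = 4πr² = 0.2124 m².
T⁴ = P/(εσA) + T_w⁴ = 383/(0.91·5.67×10⁻⁸·0.2124) + (353)⁴
    = 3.495×10¹⁰ + 1.553×10¹⁰ = 5.048×10¹⁰ K⁴.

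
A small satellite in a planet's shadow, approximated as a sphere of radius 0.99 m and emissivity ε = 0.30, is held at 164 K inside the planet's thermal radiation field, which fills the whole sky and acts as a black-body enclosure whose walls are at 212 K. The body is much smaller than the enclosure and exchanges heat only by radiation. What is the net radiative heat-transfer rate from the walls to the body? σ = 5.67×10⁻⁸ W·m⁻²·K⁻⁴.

P_net ≈ 272 W

For a small grey body in a large enclosure: P_net = εσA(T_body⁴ − T_wall⁴).
A = 4πr² = 12.32 m²; T_body⁴ − T_wall⁴ = 7.234×10⁸ − 2.020×10⁹ = -1.297×10⁹ K⁴.
|P_net| = 0.30·5.67×10⁻⁸·12.32·1.297×10⁹.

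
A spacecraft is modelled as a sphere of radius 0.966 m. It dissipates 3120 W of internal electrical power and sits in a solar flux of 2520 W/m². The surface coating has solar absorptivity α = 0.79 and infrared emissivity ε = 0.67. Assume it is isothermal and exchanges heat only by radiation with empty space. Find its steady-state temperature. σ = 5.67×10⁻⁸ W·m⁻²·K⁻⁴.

At steady state, absorbed solar power + internal power = radiated power.
Absorbed: α·S·A_cross = 0.79·2520·2.932 = 5836 W (cross-section πr²).
Total input = 5836 + 3120 = 8956 W.
Radiated: εσ·A_surf·T⁴ with A_surf = 4πr² = 11.73 m².
T⁴ = 8956/(0.67·5.67×10⁻⁸·11.73) = 2.010×10¹⁰ K⁴.

T ≈ 377 K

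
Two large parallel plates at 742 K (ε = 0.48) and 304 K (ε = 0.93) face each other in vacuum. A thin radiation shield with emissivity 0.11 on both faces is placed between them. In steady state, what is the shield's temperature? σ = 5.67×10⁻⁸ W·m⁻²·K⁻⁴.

In steady state the net flux on the hot side equals that on the cold side.
σ(T₁⁴−T_s⁴)/D₁ = σ(T_s⁴−T₂⁴)/D₂, with D₁ = 1/ε₁+1/ε_s−1 = 10.17, D₂ = 1/ε_s+1/ε₂−1 = 9.166.
Solve for T_s⁴: T_s⁴ = (D₂·T₁⁴ + D₁·T₂⁴)/(D₁+D₂) = 1.482×10¹¹ K⁴.

T_s ≈ 620 K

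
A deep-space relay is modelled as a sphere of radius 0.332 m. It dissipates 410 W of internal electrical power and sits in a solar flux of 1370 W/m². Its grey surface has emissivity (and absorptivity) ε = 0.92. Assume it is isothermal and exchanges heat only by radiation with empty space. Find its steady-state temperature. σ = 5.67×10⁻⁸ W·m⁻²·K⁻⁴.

At steady state, absorbed solar power + internal power = radiated power.
Absorbed: α·S·A_cross = 0.92·1370·0.3463 = 436.4 W (cross-section πr²).
Total input = 436.4 + 410 = 846.4 W.
Radiated: εσ·A_surf·T⁴ with A_surf = 4πr² = 1.385 m².
T⁴ = 846.4/(0.92·5.67×10⁻⁸·1.385) = 1.172×10¹⁰ K⁴.

T ≈ 329 K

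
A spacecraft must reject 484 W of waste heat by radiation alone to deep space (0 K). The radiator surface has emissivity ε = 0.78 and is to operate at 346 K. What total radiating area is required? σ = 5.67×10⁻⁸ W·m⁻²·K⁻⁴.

P = εσA T⁴ ⇒ A = P/(εσT⁴).
T⁴ = 1.433×10¹⁰ K⁴.
A = 484/(0.78 × 5.67×10⁻⁸ × 1.433×10¹⁰).

A ≈ 0.764 m²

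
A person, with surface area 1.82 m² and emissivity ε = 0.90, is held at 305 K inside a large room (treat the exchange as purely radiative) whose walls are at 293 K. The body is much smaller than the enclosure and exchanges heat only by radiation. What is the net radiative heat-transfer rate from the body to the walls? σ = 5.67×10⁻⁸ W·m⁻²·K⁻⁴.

For a small grey body in a large enclosure: P_net = εσA(T_body⁴ − T_wall⁴).
A = 1.82 m²; T_body⁴ − T_wall⁴ = 8.654×10⁹ − 7.370×10⁹ = 1.284×10⁹ K⁴.
|P_net| = 0.90·5.67×10⁻⁸·1.820·1.284×10⁹.

P_net ≈ 119 W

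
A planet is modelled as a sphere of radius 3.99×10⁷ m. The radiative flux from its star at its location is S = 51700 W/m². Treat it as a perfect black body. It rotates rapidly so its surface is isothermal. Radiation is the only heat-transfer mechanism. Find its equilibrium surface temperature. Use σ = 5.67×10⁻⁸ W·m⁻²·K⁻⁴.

At equilibrium, absorbed power = emitted power.
Absorbing cross-section = πr² = 5.001×10¹⁵ m²; emitting surface = 4πr² = 2.001×10¹⁶ m² (ratio 4).
S·A_cross = εσ·A_surf·T⁴  ⇒  T⁴ = S/(4σ).
T⁴ = 1.00·51700/(4·5.67×10⁻⁸) = 2.280×10¹¹ K⁴.
T = (2.280×10¹¹)^(1/4).

T ≈ 691 K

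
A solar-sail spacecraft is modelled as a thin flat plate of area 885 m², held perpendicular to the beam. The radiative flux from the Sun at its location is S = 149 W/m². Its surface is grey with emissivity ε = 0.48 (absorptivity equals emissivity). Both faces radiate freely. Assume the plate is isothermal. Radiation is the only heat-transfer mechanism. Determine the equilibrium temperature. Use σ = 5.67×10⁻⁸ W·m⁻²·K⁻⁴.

At equilibrium, absorbed power = emitted power.
Absorbing cross-section = A = 885.0 m²; emitting surface = 2A = 1770 m² (ratio 2).
εS·A_cross = εσ·A_surf·T⁴  ⇒  T⁴ = S/(2σ)   (ε cancels).
T⁴ = 149/(2·5.67×10⁻⁸) = 1.314×10⁹ K⁴.
T = (1.314×10⁹)^(1/4).

T ≈ 190 K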